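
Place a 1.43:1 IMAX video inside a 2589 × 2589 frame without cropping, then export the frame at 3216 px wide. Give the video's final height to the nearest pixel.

2249 px

At 2589×2589 the video is width-limited, so height = 2589 / 1.430 ≈ 1810.49 px.
Resizing to 3216 px wide multiplies everything by 1.2422: 1810.49 → 2248.95 px.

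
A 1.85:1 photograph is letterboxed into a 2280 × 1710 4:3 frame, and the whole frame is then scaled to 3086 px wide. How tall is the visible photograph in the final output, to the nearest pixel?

1668 px

Fitted into 2280×1710, the photograph spans the width; its height is 2280 / 1.850 ≈ 1232.43 px.
The frame scales by 3086/2280 = 1.3535; 1232.43 × 1.3535 ≈ 1668.11 px.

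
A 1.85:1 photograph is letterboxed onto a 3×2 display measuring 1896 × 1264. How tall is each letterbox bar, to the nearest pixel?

120 px

1.85:1 is wider than 3×2, so it spans the full width.
That makes the image 1024.86 px tall (1896 / 1.850).
Black = 1264 − 1024.86 = 239.14 px, or 119.57 per bar.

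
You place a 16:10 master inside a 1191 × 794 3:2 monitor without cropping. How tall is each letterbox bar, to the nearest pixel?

25 px

16:10 is wider than 3:2, so it spans the full width.
Content height = 1191 × 10/16 ≈ 744.38 px.
794 − 744.38 = 49.62 px of bars (24.81 each).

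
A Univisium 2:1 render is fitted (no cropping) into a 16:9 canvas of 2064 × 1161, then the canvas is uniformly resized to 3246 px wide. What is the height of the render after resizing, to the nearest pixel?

Fitted into 2064×1161, the render spans the width; its height is 2064 × 1/2 ≈ 1032.00 px.
The frame scales by 3246/2064 = 1.5727; 1032.00 × 1.5727 ≈ 1623.00 px.

1623 px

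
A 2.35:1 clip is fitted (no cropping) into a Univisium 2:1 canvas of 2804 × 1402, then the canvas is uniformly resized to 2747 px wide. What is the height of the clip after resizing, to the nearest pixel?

In the 2804×1402 frame the clip fills the width: height = 2804 / 2.350 ≈ 1193.19 px.
The frame scales by 2747/2804 = 0.9797; 1193.19 × 0.9797 ≈ 1168.94 px.

1169 px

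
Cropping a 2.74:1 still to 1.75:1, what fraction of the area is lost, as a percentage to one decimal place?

The height stays; only width is cut (since 1.75:1 is narrower than 2.74:1).
Area ratio = (1.750)/(2.740) = 63.87%; the remaining 36.13% is cropped out.

36.1%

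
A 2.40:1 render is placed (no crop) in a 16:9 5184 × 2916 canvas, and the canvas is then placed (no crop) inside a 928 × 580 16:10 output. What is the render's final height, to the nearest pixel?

387 px

2.40:1 in 5184×2916: fills the width, so the render is 5184.00 × 2160.00.
The 16:9 canvas is width-limited in 928×580, giving 928.00 × 522.00; scale factor 0.1790.
Applying the same ×0.1790: 2160.00 → 386.67.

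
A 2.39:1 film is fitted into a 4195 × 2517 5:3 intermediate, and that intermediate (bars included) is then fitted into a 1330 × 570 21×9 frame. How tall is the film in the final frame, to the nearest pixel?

397 px

First fit — 2.39:1 into 4195×2517 spans the width: 4195.00 × 1755.23.
Second fit — the 5:3 canvas into 1330×570 spans the height: 950.00 × 570.00 (×0.2265 from 4195×2517).
So the film's height is 1755.23 × 0.2265 ≈ 397.49.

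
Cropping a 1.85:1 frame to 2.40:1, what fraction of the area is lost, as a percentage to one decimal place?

2.40:1 is wider than 1.85:1, so the crop keeps the full width and trims the height.
(1.850)/(2.400) ≈ 0.771 of the area survives, leaving 22.92% discarded.

22.9%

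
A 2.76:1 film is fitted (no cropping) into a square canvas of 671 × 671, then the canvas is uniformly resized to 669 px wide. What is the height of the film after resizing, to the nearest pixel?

242 px

At 671×671 the film is width-limited, so height = 671 / 2.760 ≈ 243.12 px.
Scaling 671 → 669 is ×0.9970, so the height becomes 243.12 × 0.9970 ≈ 242.39 px.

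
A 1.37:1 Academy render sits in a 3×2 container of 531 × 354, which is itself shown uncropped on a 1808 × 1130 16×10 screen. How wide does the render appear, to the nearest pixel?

1548 px

First fit — 1.37:1 Academy into 531×354 spans the height: 484.98 × 354.00.
3×2 in 1808×1130: fills the height, so the intermediate becomes 1695.00 × 1130.00 — a scale of ×3.1921.
So the render's width is 484.98 × 3.1921 ≈ 1548.10.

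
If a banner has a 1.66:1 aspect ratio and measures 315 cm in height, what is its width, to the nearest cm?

At 1.66:1, 315 × 1.660 ≈ 522.90.

523 cm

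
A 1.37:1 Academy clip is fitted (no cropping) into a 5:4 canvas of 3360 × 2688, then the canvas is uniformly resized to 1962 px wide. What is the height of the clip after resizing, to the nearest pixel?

Fitted into 3360×2688, the clip spans the width; its height is 3360 / 1.370 ≈ 2452.55 px.
The frame scales by 1962/3360 = 0.5839; 2452.55 × 0.5839 ≈ 1432.12 px.

1432 px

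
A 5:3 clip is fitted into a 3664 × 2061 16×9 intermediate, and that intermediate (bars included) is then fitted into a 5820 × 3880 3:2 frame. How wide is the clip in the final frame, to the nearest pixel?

5456 px

Inside the 3664×2061 canvas the clip is height-limited at 3435.00 × 2061.00.
Second fit — the 16×9 canvas into 5820×3880 spans the width: 5820.00 × 3273.75 (×1.5884 from 3664×2061).
So the clip's width is 3435.00 × 1.5884 ≈ 5456.25.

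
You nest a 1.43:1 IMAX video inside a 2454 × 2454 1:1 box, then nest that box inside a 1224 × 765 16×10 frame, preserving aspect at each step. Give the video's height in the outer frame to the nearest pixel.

Inside the 2454×2454 canvas the video is width-limited at 2454.00 × 1716.08.
Second fit — the 1:1 canvas into 1224×765 spans the height: 765.00 × 765.00 (×0.3117 from 2454×2454).
The video scales with it: height 1716.08 × 0.3117 ≈ 534.97.

535 px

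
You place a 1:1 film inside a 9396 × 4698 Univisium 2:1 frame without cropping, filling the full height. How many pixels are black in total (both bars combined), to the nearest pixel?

22071204 pixels

Content width = 4698 × 1/1 ≈ 4698.0000 px.
Leftover width: 9396 − 4698.0000 = 4698.0000 px.
Across the 4698-px span: 4698.0000 × 4698 ≈ 22071204 px.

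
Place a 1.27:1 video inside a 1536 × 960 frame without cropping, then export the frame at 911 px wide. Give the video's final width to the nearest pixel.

In the 1536×960 frame the video fills the height: width = 960 × 1.270 ≈ 1219.20 px.
Resizing to 911 px wide multiplies everything by 0.5931: 1219.20 → 723.11 px.

723 px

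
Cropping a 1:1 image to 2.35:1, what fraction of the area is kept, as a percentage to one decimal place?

42.6%

2.35:1 is wider than 1:1, so the crop keeps the full width and trims the height.
(1.000)/(2.350) ≈ 0.426 of the area survives.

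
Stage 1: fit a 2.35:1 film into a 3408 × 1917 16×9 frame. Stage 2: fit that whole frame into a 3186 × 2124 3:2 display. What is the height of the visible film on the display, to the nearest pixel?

First fit — 2.35:1 into 3408×1917 spans the width: 3408.00 × 1450.21.
The 16×9 canvas is width-limited in 3186×2124, giving 3186.00 × 1792.12; scale factor 0.9349.
Applying the same ×0.9349: 1450.21 → 1355.74.

1356 px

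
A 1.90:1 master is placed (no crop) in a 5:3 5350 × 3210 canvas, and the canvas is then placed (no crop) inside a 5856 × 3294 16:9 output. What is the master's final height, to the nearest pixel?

2889 px

First fit — 1.90:1 into 5350×3210 spans the width: 5350.00 × 2815.79.
The 5:3 canvas is height-limited in 5856×3294, giving 5490.00 × 3294.00; scale factor 1.0262.
The master scales with it: height 2815.79 × 1.0262 ≈ 2889.47.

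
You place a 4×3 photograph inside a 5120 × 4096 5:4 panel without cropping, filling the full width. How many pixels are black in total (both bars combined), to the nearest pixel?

The photograph is 5120 × 3/4 ≈ 3840.0000 px tall.
Black = 4096 − 3840.0000 = 256.0000 px.
Bar area = 256.0000 × 5120 ≈ 1310720 px.

1310720 pixels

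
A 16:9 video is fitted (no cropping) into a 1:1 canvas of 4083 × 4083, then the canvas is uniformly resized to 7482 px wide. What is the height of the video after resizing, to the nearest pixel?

4209 px

In the 4083×4083 frame the video fills the width: height = 4083 × 9/16 ≈ 2296.69 px.
Scaling 4083 → 7482 is ×1.8325, so the height becomes 2296.69 × 1.8325 ≈ 4208.62 px.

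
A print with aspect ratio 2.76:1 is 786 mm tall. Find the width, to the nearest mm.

At 2.76:1, 786 × 2.760 ≈ 2169.36.

2169 mm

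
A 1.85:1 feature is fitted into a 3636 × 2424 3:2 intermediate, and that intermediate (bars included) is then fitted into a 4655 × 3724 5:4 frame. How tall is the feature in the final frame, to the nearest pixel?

First fit — 1.85:1 into 3636×2424 spans the width: 3636.00 × 1965.41.
3:2 in 4655×3724: fills the width, so the intermediate becomes 4655.00 × 3103.33 — a scale of ×1.2803.
So the feature's height is 1965.41 × 1.2803 ≈ 2516.22.

2516 px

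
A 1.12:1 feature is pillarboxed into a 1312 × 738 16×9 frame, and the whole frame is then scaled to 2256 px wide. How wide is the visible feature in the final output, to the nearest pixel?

At 1312×738 the feature is height-limited, so width = 738 × 1.120 ≈ 826.56 px.
Resizing to 2256 px wide multiplies everything by 1.7195: 826.56 → 1421.28 px.

1421 px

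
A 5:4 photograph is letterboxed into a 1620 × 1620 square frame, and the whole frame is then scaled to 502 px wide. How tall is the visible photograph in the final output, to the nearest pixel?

Fitted into 1620×1620, the photograph spans the width; its height is 1620 × 4/5 ≈ 1296.00 px.
Resizing to 502 px wide multiplies everything by 0.3099: 1296.00 → 401.60 px.

402 px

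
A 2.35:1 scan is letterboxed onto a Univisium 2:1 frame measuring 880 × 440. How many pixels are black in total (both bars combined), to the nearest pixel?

57668 pixels

2.35:1 (2.350) > Univisium 2:1 (2.000), so the scan fills the width.
That makes the image 374.4681 px tall (880 / 2.350).
440 − 374.4681 = 65.5319 px of bars.
Bar area = 65.5319 × 880 ≈ 57668 px.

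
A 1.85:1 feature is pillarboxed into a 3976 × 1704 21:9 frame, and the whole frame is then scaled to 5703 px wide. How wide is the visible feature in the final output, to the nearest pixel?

4522 px

Fitted into 3976×1704, the feature spans the height; its width is 1704 × 1.850 ≈ 3152.40 px.
The frame scales by 5703/3976 = 1.4344; 3152.40 × 1.4344 ≈ 4521.66 px.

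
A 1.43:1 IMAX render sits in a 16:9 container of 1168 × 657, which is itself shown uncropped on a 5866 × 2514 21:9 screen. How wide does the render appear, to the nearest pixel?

Inside the 1168×657 canvas the render is height-limited at 939.51 × 657.00.
Second fit — the 16:9 canvas into 5866×2514 spans the height: 4469.33 × 2514.00 (×3.8265 from 1168×657).
The render scales with it: width 939.51 × 3.8265 ≈ 3595.02.

3595 px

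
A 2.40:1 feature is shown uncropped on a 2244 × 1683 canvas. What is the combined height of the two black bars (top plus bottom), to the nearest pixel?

2.40:1 (2.400) > 4:3 (1.333), so the feature fills the width.
The feature is 2244 / 2.400 ≈ 935.00 px tall.
Leftover height: 1683 − 935.00 = 748.00 px.

748 px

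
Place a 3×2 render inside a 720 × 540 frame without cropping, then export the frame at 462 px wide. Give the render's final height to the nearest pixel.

At 720×540 the render is width-limited, so height = 720 × 2/3 ≈ 480.00 px.
Scaling 720 → 462 is ×0.6417, so the height becomes 480.00 × 0.6417 ≈ 308.00 px.

308 px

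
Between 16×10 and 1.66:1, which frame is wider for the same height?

16×10 = 1.6 and 1.66; 1.66 > 1.6.

1.66:1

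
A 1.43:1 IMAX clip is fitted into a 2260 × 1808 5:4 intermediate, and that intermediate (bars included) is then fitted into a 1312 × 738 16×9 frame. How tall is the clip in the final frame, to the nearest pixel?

1.43:1 IMAX in 2260×1808: fills the width, so the clip is 2260.00 × 1580.42.
Second fit — the 5:4 canvas into 1312×738 spans the height: 922.50 × 738.00 (×0.4082 from 2260×1808).
Applying the same ×0.4082: 1580.42 → 645.10.

645 px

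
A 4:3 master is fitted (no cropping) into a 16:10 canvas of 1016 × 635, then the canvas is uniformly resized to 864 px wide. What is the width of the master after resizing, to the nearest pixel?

Fitted into 1016×635, the master spans the height; its width is 635 × 4/3 ≈ 846.67 px.
The frame scales by 864/1016 = 0.8504; 846.67 × 0.8504 ≈ 720.00 px.

720 px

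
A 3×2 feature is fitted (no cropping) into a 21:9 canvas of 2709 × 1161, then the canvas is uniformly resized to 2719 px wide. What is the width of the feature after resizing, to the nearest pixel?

1748 px

In the 2709×1161 frame the feature fills the height: width = 1161 × 3/2 ≈ 1741.50 px.
Scaling 2709 → 2719 is ×1.0037, so the width becomes 1741.50 × 1.0037 ≈ 1747.93 px.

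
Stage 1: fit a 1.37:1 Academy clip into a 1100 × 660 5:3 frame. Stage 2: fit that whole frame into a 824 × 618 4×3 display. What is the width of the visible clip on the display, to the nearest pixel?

First fit — 1.37:1 Academy into 1100×660 spans the height: 904.20 × 660.00.
The 5:3 canvas is width-limited in 824×618, giving 824.00 × 494.40; scale factor 0.7491.
Applying the same ×0.7491: 904.20 → 677.33.

677 px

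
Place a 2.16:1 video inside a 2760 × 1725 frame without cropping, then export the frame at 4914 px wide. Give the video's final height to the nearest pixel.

At 2760×1725 the video is width-limited, so height = 2760 / 2.160 ≈ 1277.78 px.
Scaling 2760 → 4914 is ×1.7804, so the height becomes 1277.78 × 1.7804 ≈ 2275.00 px.

2275 px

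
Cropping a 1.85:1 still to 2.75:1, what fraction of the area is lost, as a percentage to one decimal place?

2.75:1 is wider than 1.85:1, so the crop keeps the full width and trims the height.
Fraction kept = (1.850)/(2.750) ≈ 67.27%, so 32.73% is lost.

32.7%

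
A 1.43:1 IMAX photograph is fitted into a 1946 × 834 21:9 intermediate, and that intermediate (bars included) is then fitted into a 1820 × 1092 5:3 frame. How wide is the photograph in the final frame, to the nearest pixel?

1115 px

1.43:1 IMAX in 1946×834: fills the height, so the photograph is 1192.62 × 834.00.
21:9 in 1820×1092: fills the width, so the intermediate becomes 1820.00 × 780.00 — a scale of ×0.9353.
The photograph scales with it: width 1192.62 × 0.9353 ≈ 1115.40.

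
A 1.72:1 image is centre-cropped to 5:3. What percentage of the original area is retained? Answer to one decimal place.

96.9%

Going from 1.72:1 to 5:3 means cutting width while keeping height.
Fraction kept = (1.667)/(1.720) ≈ 96.90%.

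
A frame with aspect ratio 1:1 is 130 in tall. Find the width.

130 in

Width = 130·1/1 = 130.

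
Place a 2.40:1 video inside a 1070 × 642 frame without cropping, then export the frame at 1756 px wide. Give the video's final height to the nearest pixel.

732 px

In the 1070×642 frame the video fills the width: height = 1070 / 2.400 ≈ 445.83 px.
Resizing to 1756 px wide multiplies everything by 1.6411: 445.83 → 731.67 px.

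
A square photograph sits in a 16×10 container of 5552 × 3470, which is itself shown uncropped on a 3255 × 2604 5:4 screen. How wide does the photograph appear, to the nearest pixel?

square in 5552×3470: fills the height, so the photograph is 3470.00 × 3470.00.
16×10 in 3255×2604: fills the width, so the intermediate becomes 3255.00 × 2034.38 — a scale of ×0.5863.
The photograph scales with it: width 3470.00 × 0.5863 ≈ 2034.38.

2034 px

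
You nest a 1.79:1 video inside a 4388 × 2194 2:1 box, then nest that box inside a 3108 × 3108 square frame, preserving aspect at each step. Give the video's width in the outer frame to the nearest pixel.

2782 px

1.79:1 in 4388×2194: fills the height, so the video is 3927.26 × 2194.00.
Second fit — the 2:1 canvas into 3108×3108 spans the width: 3108.00 × 1554.00 (×0.7083 from 4388×2194).
The video scales with it: width 3927.26 × 0.7083 ≈ 2781.66.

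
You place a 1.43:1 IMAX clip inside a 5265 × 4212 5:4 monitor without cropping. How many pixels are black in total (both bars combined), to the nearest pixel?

1.43:1 IMAX (1.430) > 5:4 (1.250), so the clip fills the width.
The clip is 5265 / 1.430 ≈ 3681.8182 px tall.
Black = 4212 − 3681.8182 = 530.1818 px.
Bar area = 530.1818 × 5265 ≈ 2791407 px.

2791407 pixels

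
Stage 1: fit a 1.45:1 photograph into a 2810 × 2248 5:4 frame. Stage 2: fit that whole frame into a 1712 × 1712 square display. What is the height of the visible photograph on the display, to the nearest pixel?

1181 px

Inside the 2810×2248 canvas the photograph is width-limited at 2810.00 × 1937.93.
5:4 in 1712×1712: fills the width, so the intermediate becomes 1712.00 × 1369.60 — a scale of ×0.6093.
Applying the same ×0.6093: 1937.93 → 1180.69.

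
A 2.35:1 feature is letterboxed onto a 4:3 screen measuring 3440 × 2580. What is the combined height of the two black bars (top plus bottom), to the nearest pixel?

2.35:1 (2.350) > 4:3 (1.333), so the feature fills the width.
Content height = 3440 / 2.350 ≈ 1463.83 px.
Leftover height: 2580 − 1463.83 = 1116.17 px.

1116 px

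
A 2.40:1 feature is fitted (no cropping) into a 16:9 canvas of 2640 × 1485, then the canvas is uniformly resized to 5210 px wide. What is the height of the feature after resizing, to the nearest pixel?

2171 px

At 2640×1485 the feature is width-limited, so height = 2640 / 2.400 ≈ 1100.00 px.
Resizing to 5210 px wide multiplies everything by 1.9735: 1100.00 → 2170.83 px.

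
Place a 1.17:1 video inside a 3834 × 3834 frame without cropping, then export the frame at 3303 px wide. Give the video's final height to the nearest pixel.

At 3834×3834 the video is width-limited, so height = 3834 / 1.170 ≈ 3276.92 px.
Resizing to 3303 px wide multiplies everything by 0.8615: 3276.92 → 2823.08 px.

2823 px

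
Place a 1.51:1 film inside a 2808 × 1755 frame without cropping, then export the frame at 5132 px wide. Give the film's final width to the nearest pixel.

Fitted into 2808×1755, the film spans the height; its width is 1755 × 1.510 ≈ 2650.05 px.
Scaling 2808 → 5132 is ×1.8276, so the width becomes 2650.05 × 1.8276 ≈ 4843.32 px.

4843 px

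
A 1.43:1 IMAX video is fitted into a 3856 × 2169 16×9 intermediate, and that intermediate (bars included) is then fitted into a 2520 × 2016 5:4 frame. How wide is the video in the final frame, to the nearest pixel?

Inside the 3856×2169 canvas the video is height-limited at 3101.67 × 2169.00.
Second fit — the 16×9 canvas into 2520×2016 spans the width: 2520.00 × 1417.50 (×0.6535 from 3856×2169).
The video scales with it: width 3101.67 × 0.6535 ≈ 2027.03.

2027 px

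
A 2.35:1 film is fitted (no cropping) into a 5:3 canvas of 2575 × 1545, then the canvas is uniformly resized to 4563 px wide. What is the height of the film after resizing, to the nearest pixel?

1942 px

At 2575×1545 the film is width-limited, so height = 2575 / 2.350 ≈ 1095.74 px.
Scaling 2575 → 4563 is ×1.7720, so the height becomes 1095.74 × 1.7720 ≈ 1941.70 px.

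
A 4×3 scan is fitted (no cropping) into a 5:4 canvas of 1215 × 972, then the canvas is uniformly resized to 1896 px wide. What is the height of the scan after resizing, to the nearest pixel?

In the 1215×972 frame the scan fills the width: height = 1215 × 3/4 ≈ 911.25 px.
The frame scales by 1896/1215 = 1.5605; 911.25 × 1.5605 ≈ 1422.00 px.

1422 px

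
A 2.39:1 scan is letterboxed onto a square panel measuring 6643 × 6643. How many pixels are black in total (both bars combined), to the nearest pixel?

25665244 pixels

2.39:1 (2.390) > square (1.000), so the scan fills the width.
That makes the image 2779.4979 px tall (6643 / 2.390).
Leftover height: 6643 − 2779.4979 = 3863.5021 px.
Bar area = 3863.5021 × 6643 ≈ 25665244 px.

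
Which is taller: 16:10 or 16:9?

16:10

16:10 = 1.6 and 16:9 = 1.778; 1.778 > 1.6. The smaller width-to-height ratio is the taller frame.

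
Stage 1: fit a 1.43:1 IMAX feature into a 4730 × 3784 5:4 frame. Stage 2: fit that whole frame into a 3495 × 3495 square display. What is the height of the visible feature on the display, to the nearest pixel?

2444 px

First fit — 1.43:1 IMAX into 4730×3784 spans the width: 4730.00 × 3307.69.
5:4 in 3495×3495: fills the width, so the intermediate becomes 3495.00 × 2796.00 — a scale of ×0.7389.
Applying the same ×0.7389: 3307.69 → 2444.06.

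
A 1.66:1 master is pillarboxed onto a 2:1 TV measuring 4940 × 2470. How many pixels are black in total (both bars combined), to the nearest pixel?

1.66:1 (1.660) < 2:1 (2.000), so the master fills the height.
The master is 2470 × 1.660 ≈ 4100.2000 px wide.
Black = 4940 − 4100.2000 = 839.8000 px.
Across the 2470-px span: 839.8000 × 2470 ≈ 2074306 px.

2074306 pixels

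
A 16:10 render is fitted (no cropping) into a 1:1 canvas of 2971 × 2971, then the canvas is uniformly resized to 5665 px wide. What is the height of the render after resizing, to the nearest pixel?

At 2971×2971 the render is width-limited, so height = 2971 × 10/16 ≈ 1856.88 px.
The frame scales by 5665/2971 = 1.9068; 1856.88 × 1.9068 ≈ 3540.62 px.

3541 px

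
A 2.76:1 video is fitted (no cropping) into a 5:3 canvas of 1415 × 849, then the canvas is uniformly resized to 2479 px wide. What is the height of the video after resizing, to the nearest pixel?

In the 1415×849 frame the video fills the width: height = 1415 / 2.760 ≈ 512.68 px.
Resizing to 2479 px wide multiplies everything by 1.7519: 512.68 → 898.19 px.

898 px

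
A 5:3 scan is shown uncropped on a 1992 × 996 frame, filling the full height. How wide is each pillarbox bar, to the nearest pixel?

166 px

The scan is 996 × 5/3 ≈ 1660.00 px wide.
Leftover width: 1992 − 1660.00 = 332.00 px → 166.00 each side.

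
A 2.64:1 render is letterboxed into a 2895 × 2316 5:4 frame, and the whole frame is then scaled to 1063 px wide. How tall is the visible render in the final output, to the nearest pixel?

403 px

At 2895×2316 the render is width-limited, so height = 2895 / 2.640 ≈ 1096.59 px.
Resizing to 1063 px wide multiplies everything by 0.3672: 1096.59 → 402.65 px.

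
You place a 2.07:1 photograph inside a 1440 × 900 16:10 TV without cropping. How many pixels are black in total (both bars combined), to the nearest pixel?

2.07:1 is wider than 16:10, so it spans the full width.
That makes the image 695.6522 px tall (1440 / 2.070).
Black = 900 − 695.6522 = 204.3478 px.
That's 204.3478 × 1440 ≈ 294261 black pixels.

294261 pixels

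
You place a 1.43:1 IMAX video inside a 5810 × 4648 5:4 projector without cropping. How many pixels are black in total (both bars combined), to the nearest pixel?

3399216 pixels

1.43:1 IMAX is wider than 5:4, so it spans the full width.
The video is 5810 / 1.430 ≈ 4062.9371 px tall.
4648 − 4062.9371 = 585.0629 px of bars.
That's 585.0629 × 5810 ≈ 3399216 black pixels.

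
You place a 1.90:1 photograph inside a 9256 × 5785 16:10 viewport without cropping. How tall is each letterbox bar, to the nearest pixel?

457 px

1.90:1 (1.900) > 16:10 (1.600), so the photograph fills the width.
Content height = 9256 / 1.900 ≈ 4871.58 px.
Black = 5785 − 4871.58 = 913.42 px, or 456.71 per bar.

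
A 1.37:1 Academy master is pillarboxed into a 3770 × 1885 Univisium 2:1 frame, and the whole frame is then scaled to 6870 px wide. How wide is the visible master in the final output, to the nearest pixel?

4706 px

In the 3770×1885 frame the master fills the height: width = 1885 × 1.370 ≈ 2582.45 px.
The frame scales by 6870/3770 = 1.8223; 2582.45 × 1.8223 ≈ 4705.95 px.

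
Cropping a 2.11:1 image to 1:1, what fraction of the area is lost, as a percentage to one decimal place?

Going from 2.11:1 to 1:1 means cutting width while keeping height.
(1.000)/(2.110) ≈ 0.474 of the area survives, leaving 52.61% discarded.

52.6%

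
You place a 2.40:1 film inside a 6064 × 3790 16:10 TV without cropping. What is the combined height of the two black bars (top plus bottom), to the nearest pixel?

1263 px

2.40:1 is wider than 16:10, so it spans the full width.
The film is 6064 / 2.400 ≈ 2526.67 px tall.
Leftover height: 3790 − 2526.67 = 1263.33 px.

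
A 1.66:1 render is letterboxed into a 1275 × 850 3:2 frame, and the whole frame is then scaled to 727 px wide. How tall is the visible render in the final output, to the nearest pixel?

At 1275×850 the render is width-limited, so height = 1275 / 1.660 ≈ 768.07 px.
The frame scales by 727/1275 = 0.5702; 768.07 × 0.5702 ≈ 437.95 px.

438 px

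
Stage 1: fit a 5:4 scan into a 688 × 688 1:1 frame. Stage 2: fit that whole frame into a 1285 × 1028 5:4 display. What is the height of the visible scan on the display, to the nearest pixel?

822 px

5:4 in 688×688: fills the width, so the scan is 688.00 × 550.40.
The 1:1 canvas is height-limited in 1285×1028, giving 1028.00 × 1028.00; scale factor 1.4942.
Applying the same ×1.4942: 550.40 → 822.40.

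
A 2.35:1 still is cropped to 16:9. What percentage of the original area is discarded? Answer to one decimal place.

24.3%

Going from 2.35:1 to 16:9 means cutting width while keeping height.
(1.778)/(2.350) ≈ 0.757 of the area survives, leaving 24.35% discarded.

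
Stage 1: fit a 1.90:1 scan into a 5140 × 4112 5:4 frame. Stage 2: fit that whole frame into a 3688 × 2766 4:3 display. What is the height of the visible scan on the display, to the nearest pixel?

1820 px

1.90:1 in 5140×4112: fills the width, so the scan is 5140.00 × 2705.26.
The 5:4 canvas is height-limited in 3688×2766, giving 3457.50 × 2766.00; scale factor 0.6727.
So the scan's height is 2705.26 × 0.6727 ≈ 1819.74.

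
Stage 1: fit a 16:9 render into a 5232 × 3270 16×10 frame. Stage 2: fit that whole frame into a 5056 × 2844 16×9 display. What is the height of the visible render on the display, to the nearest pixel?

2560 px

First fit — 16:9 into 5232×3270 spans the width: 5232.00 × 2943.00.
The 16×10 canvas is height-limited in 5056×2844, giving 4550.40 × 2844.00; scale factor 0.8697.
The render scales with it: height 2943.00 × 0.8697 ≈ 2559.60.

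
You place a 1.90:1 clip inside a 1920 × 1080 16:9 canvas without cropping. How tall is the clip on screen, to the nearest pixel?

1011 px

1.90:1 (1.900) > 16:9 (1.778), so the clip fills the width.
That makes the image 1010.53 px tall (1920 / 1.900).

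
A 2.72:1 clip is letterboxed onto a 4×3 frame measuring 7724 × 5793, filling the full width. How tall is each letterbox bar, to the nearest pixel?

1477 px

That makes the image 2839.71 px tall (7724 / 2.720).
Leftover height: 5793 − 2839.71 = 2953.29 px → 1476.65 each side.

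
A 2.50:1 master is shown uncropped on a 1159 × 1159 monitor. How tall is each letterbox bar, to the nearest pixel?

2.50:1 (2.500) > 1:1 (1.000), so the master fills the width.
That makes the image 463.60 px tall (1159 / 2.500).
1159 − 463.60 = 695.40 px of bars (347.70 each).

348 px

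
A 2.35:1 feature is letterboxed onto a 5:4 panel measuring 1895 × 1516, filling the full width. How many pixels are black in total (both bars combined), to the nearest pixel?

1344724 pixels

That makes the image 806.3830 px tall (1895 / 2.350).
Black = 1516 − 806.3830 = 709.6170 px.
That's 709.6170 × 1895 ≈ 1344724 black pixels.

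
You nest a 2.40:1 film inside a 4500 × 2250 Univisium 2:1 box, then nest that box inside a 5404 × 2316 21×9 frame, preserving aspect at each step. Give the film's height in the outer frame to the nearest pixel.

Inside the 4500×2250 canvas the film is width-limited at 4500.00 × 1875.00.
Second fit — the Univisium 2:1 canvas into 5404×2316 spans the height: 4632.00 × 2316.00 (×1.0293 from 4500×2250).
Applying the same ×1.0293: 1875.00 → 1930.00.

1930 px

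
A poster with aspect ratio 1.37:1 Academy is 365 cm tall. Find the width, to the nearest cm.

At 1.37:1 Academy, 365 × 1.370 ≈ 500.05.

500 cm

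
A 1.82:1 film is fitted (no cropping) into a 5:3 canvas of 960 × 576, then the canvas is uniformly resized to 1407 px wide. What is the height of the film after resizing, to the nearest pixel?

Fitted into 960×576, the film spans the width; its height is 960 / 1.820 ≈ 527.47 px.
Resizing to 1407 px wide multiplies everything by 1.4656: 527.47 → 773.08 px.

773 px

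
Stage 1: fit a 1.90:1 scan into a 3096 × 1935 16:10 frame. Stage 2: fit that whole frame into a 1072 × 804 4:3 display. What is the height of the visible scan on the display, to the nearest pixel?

First fit — 1.90:1 into 3096×1935 spans the width: 3096.00 × 1629.47.
The 16:10 canvas is width-limited in 1072×804, giving 1072.00 × 670.00; scale factor 0.3463.
Applying the same ×0.3463: 1629.47 → 564.21.

564 px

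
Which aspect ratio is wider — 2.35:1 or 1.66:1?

2.35 and 1.66; 2.35 > 1.66.

2.35:1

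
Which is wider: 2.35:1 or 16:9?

2.35:1

2.35 and 16:9 = 1.778; 2.35 > 1.778.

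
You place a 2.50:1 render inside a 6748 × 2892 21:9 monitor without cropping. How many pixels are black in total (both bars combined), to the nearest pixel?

1301014 pixels

2.50:1 is wider than 21:9, so it spans the full width.
The render is 6748 / 2.500 ≈ 2699.2000 px tall.
2892 − 2699.2000 = 192.8000 px of bars.
Across the 6748-px span: 192.8000 × 6748 ≈ 1301014 px.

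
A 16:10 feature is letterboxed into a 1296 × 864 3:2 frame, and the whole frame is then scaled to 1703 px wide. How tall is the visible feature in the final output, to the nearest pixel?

In the 1296×864 frame the feature fills the width: height = 1296 × 10/16 ≈ 810.00 px.
The frame scales by 1703/1296 = 1.3140; 810.00 × 1.3140 ≈ 1064.38 px.

1064 px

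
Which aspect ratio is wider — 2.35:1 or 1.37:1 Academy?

2.35 and 1.37; 2.35 > 1.37.

2.35:1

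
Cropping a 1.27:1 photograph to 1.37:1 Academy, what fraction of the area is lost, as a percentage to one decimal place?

7.3%

1.37:1 Academy is wider than 1.27:1, so the crop keeps the full width and trims the height.
Fraction kept = (1.270)/(1.370) ≈ 92.70%, so 7.30% is lost.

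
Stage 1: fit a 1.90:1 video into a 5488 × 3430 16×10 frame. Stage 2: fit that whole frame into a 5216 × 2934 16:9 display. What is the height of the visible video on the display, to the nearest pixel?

2471 px

Inside the 5488×3430 canvas the video is width-limited at 5488.00 × 2888.42.
16×10 in 5216×2934: fills the height, so the intermediate becomes 4694.40 × 2934.00 — a scale of ×0.8554.
Applying the same ×0.8554: 2888.42 → 2470.74.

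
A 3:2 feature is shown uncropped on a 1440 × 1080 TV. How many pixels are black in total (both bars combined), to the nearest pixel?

3:2 is wider than 4:3, so it spans the full width.
The feature is 1440 × 2/3 ≈ 960.0000 px tall.
1080 − 960.0000 = 120.0000 px of bars.
Bar area = 120.0000 × 1440 ≈ 172800 px.

172800 pixels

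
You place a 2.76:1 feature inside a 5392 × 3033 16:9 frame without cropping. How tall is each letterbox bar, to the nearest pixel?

2.76:1 (2.760) > 16:9 (1.778), so the feature fills the width.
The feature is 5392 / 2.760 ≈ 1953.62 px tall.
Leftover height: 3033 − 1953.62 = 1079.38 px → 539.69 each side.

540 px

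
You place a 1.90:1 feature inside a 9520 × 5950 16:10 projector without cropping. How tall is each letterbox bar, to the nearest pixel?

1.90:1 (1.900) > 16:10 (1.600), so the feature fills the width.
The feature is 9520 / 1.900 ≈ 5010.53 px tall.
Leftover height: 5950 − 5010.53 = 939.47 px → 469.74 each side.

470 px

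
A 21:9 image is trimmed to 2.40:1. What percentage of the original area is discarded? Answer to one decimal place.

2.8%

The width stays; only height is cut (since 2.40:1 is wider than 21:9).
Fraction kept = (2.333)/(2.400) ≈ 97.22%, so 2.78% is lost.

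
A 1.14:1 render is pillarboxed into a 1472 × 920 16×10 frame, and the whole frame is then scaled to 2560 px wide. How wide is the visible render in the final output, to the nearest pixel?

1824 px

In the 1472×920 frame the render fills the height: width = 920 × 1.140 ≈ 1048.80 px.
The frame scales by 2560/1472 = 1.7391; 1048.80 × 1.7391 ≈ 1824.00 px.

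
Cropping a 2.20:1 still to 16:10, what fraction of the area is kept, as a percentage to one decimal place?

Going from 2.20:1 to 16:10 means cutting width while keeping height.
Area ratio = (1.600)/(2.200) = 72.73% retained.

72.7%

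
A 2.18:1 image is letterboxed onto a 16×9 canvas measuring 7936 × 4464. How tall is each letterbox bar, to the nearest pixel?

412 px

2.18:1 is wider than 16×9, so it spans the full width.
The image is 7936 / 2.180 ≈ 3640.37 px tall.
4464 − 3640.37 = 823.63 px of bars (411.82 each).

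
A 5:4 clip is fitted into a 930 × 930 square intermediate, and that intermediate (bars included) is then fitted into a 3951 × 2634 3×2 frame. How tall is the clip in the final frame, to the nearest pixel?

5:4 in 930×930: fills the width, so the clip is 930.00 × 744.00.
square in 3951×2634: fills the height, so the intermediate becomes 2634.00 × 2634.00 — a scale of ×2.8323.
Applying the same ×2.8323: 744.00 → 2107.20.

2107 px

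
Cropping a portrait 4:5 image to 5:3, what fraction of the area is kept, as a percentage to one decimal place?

The width stays; only height is cut (since 5:3 is wider than portrait 4:5).
Area ratio = (0.800)/(1.667) = 48.00% retained.

48.0%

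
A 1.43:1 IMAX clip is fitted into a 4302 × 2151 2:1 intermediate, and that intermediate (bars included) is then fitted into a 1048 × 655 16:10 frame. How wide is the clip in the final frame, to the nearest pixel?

Inside the 4302×2151 canvas the clip is height-limited at 3075.93 × 2151.00.
2:1 in 1048×655: fills the width, so the intermediate becomes 1048.00 × 524.00 — a scale of ×0.2436.
The clip scales with it: width 3075.93 × 0.2436 ≈ 749.32.

749 px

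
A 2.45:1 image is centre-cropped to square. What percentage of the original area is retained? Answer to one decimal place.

40.8%

square is narrower than 2.45:1, so the crop keeps the full height and trims the width.
Area ratio = (1.000)/(2.450) = 40.82% retained.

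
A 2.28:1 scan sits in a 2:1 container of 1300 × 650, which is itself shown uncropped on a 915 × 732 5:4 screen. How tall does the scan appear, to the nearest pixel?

Inside the 1300×650 canvas the scan is width-limited at 1300.00 × 570.18.
The 2:1 canvas is width-limited in 915×732, giving 915.00 × 457.50; scale factor 0.7038.
So the scan's height is 570.18 × 0.7038 ≈ 401.32.

401 px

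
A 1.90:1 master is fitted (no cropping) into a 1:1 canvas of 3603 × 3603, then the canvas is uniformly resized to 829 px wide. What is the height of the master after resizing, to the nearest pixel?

In the 3603×3603 frame the master fills the width: height = 3603 / 1.900 ≈ 1896.32 px.
Resizing to 829 px wide multiplies everything by 0.2301: 1896.32 → 436.32 px.

436 px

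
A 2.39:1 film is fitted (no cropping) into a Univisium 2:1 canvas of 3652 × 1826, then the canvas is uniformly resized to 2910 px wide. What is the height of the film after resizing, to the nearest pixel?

1218 px

At 3652×1826 the film is width-limited, so height = 3652 / 2.390 ≈ 1528.03 px.
Scaling 3652 → 2910 is ×0.7968, so the height becomes 1528.03 × 0.7968 ≈ 1217.57 px.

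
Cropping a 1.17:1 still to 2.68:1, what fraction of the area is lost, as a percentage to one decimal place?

56.3%

2.68:1 is wider than 1.17:1, so the crop keeps the full width and trims the height.
Fraction kept = (1.170)/(2.680) ≈ 43.66%, so 56.34% is lost.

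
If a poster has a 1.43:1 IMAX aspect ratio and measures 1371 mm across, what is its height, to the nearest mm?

Height = 1371 / 1.430 = 958.74.

959 mm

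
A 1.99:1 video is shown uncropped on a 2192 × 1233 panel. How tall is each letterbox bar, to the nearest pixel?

66 px

1.99:1 (1.990) > 16:9 (1.778), so the video fills the width.
That makes the image 1101.51 px tall (2192 / 1.990).
1233 − 1101.51 = 131.49 px of bars (65.75 each).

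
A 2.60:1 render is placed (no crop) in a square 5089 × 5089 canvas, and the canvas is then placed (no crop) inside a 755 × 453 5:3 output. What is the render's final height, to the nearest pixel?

174 px

First fit — 2.60:1 into 5089×5089 spans the width: 5089.00 × 1957.31.
square in 755×453: fills the height, so the intermediate becomes 453.00 × 453.00 — a scale of ×0.0890.
So the render's height is 1957.31 × 0.0890 ≈ 174.23.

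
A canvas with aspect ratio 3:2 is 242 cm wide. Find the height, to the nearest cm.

At 3:2, 242 / 3 × 2 ≈ 161.33.

161 cm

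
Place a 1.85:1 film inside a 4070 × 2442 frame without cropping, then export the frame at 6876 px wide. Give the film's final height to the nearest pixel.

3717 px

In the 4070×2442 frame the film fills the width: height = 4070 / 1.850 ≈ 2200.00 px.
Resizing to 6876 px wide multiplies everything by 1.6894: 2200.00 → 3716.76 px.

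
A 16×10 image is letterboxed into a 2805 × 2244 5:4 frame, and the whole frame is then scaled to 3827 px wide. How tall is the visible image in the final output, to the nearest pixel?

Fitted into 2805×2244, the image spans the width; its height is 2805 × 10/16 ≈ 1753.12 px.
Resizing to 3827 px wide multiplies everything by 1.3643: 1753.12 → 2391.88 px.

2392 px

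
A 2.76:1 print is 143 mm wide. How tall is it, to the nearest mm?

52 mm

Height = 143 / 2.760 = 51.81.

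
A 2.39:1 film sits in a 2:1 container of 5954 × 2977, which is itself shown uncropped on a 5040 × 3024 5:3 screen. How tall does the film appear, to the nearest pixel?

First fit — 2.39:1 into 5954×2977 spans the width: 5954.00 × 2491.21.
Second fit — the 2:1 canvas into 5040×3024 spans the width: 5040.00 × 2520.00 (×0.8465 from 5954×2977).
Applying the same ×0.8465: 2491.21 → 2108.79.

2109 px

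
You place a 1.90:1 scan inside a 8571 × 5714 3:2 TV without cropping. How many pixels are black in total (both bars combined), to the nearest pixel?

10310462 pixels

1.90:1 is wider than 3:2, so it spans the full width.
Content height = 8571 / 1.900 ≈ 4511.0526 px.
5714 − 4511.0526 = 1202.9474 px of bars.
Across the 8571-px span: 1202.9474 × 8571 ≈ 10310462 px.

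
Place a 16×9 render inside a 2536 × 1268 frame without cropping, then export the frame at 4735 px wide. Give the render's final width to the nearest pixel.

4209 px

In the 2536×1268 frame the render fills the height: width = 1268 × 16/9 ≈ 2254.22 px.
Scaling 2536 → 4735 is ×1.8671, so the width becomes 2254.22 × 1.8671 ≈ 4208.89 px.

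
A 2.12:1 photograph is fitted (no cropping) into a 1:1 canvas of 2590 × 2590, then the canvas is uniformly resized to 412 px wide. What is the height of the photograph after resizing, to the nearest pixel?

194 px

At 2590×2590 the photograph is width-limited, so height = 2590 / 2.120 ≈ 1221.70 px.
The frame scales by 412/2590 = 0.1591; 1221.70 × 0.1591 ≈ 194.34 px.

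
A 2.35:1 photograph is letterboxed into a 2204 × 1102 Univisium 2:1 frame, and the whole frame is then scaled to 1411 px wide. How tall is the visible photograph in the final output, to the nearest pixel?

In the 2204×1102 frame the photograph fills the width: height = 2204 / 2.350 ≈ 937.87 px.
Resizing to 1411 px wide multiplies everything by 0.6402: 937.87 → 600.43 px.

600 px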